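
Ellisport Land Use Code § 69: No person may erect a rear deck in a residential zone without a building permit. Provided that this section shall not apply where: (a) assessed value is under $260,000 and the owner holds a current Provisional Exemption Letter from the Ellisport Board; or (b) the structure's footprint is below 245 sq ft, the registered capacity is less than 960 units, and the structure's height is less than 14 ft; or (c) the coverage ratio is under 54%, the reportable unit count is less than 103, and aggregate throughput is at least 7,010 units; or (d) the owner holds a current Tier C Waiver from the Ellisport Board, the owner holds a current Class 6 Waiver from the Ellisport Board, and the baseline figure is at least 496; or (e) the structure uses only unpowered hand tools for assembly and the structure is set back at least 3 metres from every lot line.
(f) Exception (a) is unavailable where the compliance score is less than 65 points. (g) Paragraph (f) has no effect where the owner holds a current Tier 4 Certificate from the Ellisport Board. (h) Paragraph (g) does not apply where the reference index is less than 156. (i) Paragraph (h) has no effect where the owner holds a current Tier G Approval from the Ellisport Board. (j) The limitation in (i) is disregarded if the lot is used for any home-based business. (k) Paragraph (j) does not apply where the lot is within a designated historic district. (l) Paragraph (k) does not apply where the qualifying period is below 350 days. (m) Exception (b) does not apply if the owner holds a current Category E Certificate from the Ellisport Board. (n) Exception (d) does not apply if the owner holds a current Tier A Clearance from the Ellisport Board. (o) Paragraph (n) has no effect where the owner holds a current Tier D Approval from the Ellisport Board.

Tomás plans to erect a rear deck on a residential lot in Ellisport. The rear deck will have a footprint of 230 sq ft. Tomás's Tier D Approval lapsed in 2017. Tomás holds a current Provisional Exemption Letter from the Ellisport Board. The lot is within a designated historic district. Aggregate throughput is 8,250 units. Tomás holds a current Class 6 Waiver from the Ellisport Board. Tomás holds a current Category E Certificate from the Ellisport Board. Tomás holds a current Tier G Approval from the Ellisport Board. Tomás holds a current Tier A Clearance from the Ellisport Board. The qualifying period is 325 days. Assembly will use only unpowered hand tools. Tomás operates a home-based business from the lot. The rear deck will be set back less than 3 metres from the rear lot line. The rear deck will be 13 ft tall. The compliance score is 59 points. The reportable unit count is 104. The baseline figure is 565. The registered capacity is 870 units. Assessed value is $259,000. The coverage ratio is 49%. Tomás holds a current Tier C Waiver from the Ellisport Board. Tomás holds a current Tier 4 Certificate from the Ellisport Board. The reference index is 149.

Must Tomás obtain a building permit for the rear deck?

Yes — Tomás must obtain a building permit.

Exception (a): assessed value is $259,000, under the $260,000 limit; a current Provisional Exemption Letter is held — every condition holds. However, paragraphs (f)–(l) must be considered: (f) operates against (a): the compliance score is 59 points, less than the 65 points limit. (g) would limit (f) — a current Tier 4 Certificate is held — but (h) sets (g) aside: (h) operates — the reference index is 149, less than the 156 limit. (i) would limit (h) — a current Tier G Approval is held — but (j) sets (i) aside: (j) is triggered — a home-based business operates on the lot. (k) operates (the lot is in a historic district), but is displaced by (l): (l) is triggered — the qualifying period is 325 days, below the 350 days limit. (a) is therefore removed.
Exception (b): the structure's footprint is 230 sq ft, below the 245 sq ft limit; the registered capacity is 870 units, less than the 960 units limit; the structure's height is 13 ft, less than the 14 ft limit — every condition holds. Turning to paragraph (m): (m) operates — a current Category E Certificate is held. (b) is therefore removed.
Exception (c) fails — the reportable unit count is 104, not less than 103.
Exception (d) is satisfied on its face — a current Tier C Waiver is held; a current Class 6 Waiver is held; the baseline figure is 565, meeting the 496 threshold. However, paragraphs (n)–(o) must be considered: (n) is triggered — a current Tier A Clearance is held. (o) does not operate here (there is no Tier D Approval in force), so (n) stands. So (d) is unavailable.
Exception (e) does not apply: the rear setback is under 3 m.
No exception applies. The general rule governs.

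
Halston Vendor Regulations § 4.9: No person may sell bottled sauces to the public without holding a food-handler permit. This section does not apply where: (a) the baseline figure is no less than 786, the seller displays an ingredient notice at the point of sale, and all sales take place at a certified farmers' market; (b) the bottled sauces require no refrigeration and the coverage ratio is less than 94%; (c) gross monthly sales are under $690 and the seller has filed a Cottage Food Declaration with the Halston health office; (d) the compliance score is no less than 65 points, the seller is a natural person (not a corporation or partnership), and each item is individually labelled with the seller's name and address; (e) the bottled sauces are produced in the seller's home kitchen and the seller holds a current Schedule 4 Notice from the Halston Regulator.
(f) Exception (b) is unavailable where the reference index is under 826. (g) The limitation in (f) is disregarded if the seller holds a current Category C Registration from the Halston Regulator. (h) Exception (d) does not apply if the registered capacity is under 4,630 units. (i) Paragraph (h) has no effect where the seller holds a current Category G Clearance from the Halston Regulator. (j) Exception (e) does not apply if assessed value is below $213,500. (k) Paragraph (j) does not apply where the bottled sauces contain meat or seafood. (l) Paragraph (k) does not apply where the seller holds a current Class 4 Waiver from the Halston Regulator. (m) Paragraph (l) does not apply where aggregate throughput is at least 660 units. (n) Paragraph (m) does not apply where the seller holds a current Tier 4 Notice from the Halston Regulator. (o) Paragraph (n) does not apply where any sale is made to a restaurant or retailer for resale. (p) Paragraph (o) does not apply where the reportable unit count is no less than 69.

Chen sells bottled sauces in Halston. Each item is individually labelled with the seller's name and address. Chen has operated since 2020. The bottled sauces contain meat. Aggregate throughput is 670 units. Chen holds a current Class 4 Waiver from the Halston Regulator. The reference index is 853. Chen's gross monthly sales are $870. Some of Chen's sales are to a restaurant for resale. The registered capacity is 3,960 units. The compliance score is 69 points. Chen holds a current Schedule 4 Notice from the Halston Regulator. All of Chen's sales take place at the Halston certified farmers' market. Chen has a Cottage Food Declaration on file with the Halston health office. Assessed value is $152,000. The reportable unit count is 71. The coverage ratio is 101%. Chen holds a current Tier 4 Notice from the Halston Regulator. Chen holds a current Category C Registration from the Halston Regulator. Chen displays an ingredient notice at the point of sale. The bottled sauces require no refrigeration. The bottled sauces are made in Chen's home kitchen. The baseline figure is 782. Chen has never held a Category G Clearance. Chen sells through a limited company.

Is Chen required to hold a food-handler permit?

Yes — Chen must hold a food-handler permit.

Exception (a) requires that the baseline figure is no less than 786; but the baseline figure is 782, short of 786, so (a) is unavailable.
Exception (b) fails — the coverage ratio is 101%, not less than 94%.
Exception (c) fails — gross monthly sales are $870, not under $690.
Exception (d) requires that the seller is a natural person (not a corporation or partnership); but the seller operates through a limited company, so (d) is unavailable.
All of (e)'s requirements are met (the bottled sauces are home-kitchen produced; a current Schedule 4 Notice is held). Turning to paragraphs (j)–(p): (j) operates against (e): assessed value is $152,000, below the $213,500 limit. (k) is triggered (the bottled sauces contain meat), but yields to (l): (l) operates against (k): a current Class 4 Waiver is held. (m) applies (aggregate throughput is 670 units, meeting the 660 units threshold), but is set aside by (n): (n) is triggered — a current Tier 4 Notice is held. (o) would limit (n) — some sales are to a restaurant for resale — but (p) sets (o) aside: (p) operates against (o): the reportable unit count is 71, meeting the 69 threshold. (e) is therefore removed.
None of the exceptions is available; § 4.9 applies in full.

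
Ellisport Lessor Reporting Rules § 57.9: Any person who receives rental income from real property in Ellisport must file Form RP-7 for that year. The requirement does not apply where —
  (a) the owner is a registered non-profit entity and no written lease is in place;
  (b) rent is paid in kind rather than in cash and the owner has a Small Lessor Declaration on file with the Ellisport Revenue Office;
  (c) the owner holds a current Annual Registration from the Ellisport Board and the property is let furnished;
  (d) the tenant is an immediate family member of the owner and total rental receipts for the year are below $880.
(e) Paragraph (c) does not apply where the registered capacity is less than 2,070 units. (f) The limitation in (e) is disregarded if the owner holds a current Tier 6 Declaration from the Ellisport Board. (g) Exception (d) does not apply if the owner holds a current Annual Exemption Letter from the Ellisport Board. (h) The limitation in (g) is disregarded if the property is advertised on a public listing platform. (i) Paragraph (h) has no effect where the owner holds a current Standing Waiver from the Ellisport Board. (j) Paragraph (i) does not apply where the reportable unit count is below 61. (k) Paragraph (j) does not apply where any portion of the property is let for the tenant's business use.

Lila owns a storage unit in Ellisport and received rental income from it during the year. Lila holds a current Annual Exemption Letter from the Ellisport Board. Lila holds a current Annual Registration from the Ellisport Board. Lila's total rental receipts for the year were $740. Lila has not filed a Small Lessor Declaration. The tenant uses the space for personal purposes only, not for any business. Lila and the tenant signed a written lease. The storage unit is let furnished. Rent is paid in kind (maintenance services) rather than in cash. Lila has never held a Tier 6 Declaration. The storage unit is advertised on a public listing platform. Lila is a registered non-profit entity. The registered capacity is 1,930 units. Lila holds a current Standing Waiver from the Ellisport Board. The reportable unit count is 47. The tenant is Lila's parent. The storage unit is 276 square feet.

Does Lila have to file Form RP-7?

Exception (a) fails — a written lease is in place.
Exception (b) requires that the owner has a Small Lessor Declaration on file with the Ellisport Revenue Office; but no Small Lessor Declaration is on file, so (b) is unavailable.
Exception (c) is satisfied on its face — a current Annual Registration is held; the property is let furnished. However, paragraphs (e)–(f) must be considered: (e) applies — the registered capacity is 1,930 units, less than the 2,070 units limit. (f) is not engaged (no current Tier 6 Declaration is held), so (e) stands. Exception (c) does not apply.
Exception (d)'s conditions are all satisfied: the tenant is an immediate family member; total rental receipts for the year are $740, below the $880 limit. Under paragraphs (g)–(k): (g) would limit (d) — a current Annual Exemption Letter is held — but (h) sets (g) aside: (h) applies — the property is publicly advertised. (i) would limit (h) — a current Standing Waiver is held — but (j) sets (i) aside: (j) operates — the reportable unit count is 47, below the 61 limit. (k), which would lift (j), does not operate here — the space is used for personal purposes only. (d) remains available.

No — exception (d) applies; Lila is not required to file Form RP-7.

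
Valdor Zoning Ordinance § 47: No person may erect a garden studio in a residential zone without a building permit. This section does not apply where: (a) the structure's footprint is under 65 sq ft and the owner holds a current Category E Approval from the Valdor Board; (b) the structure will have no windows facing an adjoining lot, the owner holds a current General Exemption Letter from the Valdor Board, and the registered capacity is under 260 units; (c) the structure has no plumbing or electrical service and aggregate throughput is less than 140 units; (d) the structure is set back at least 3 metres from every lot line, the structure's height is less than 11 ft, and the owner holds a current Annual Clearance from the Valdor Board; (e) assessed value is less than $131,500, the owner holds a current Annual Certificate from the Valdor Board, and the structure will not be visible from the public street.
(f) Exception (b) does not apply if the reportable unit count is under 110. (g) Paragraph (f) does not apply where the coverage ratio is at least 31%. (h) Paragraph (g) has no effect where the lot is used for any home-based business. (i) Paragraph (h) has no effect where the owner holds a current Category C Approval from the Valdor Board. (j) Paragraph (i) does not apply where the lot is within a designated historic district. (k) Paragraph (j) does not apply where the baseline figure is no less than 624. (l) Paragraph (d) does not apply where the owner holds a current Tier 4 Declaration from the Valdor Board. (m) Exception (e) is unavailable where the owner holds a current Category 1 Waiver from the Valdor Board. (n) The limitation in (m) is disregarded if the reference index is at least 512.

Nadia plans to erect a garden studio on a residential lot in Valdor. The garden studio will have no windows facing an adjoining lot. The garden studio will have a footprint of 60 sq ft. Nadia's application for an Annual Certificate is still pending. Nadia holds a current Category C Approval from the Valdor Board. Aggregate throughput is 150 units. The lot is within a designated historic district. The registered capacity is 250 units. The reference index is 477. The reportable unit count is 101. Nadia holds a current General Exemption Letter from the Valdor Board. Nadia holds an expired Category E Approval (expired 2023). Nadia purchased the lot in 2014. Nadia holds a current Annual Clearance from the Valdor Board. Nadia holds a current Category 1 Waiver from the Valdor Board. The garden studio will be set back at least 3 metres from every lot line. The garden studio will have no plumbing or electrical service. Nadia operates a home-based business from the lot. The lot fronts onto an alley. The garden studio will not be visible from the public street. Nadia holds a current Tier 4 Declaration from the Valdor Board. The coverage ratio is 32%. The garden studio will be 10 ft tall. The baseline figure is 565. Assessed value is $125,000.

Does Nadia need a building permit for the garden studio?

Exception (a) requires that the owner holds a current Category E Approval from the Valdor Board; but no current Category E Approval is held, so (a) is unavailable.
Exception (b)'s conditions are all satisfied: no windows face an adjoining lot; a current General Exemption Letter is held; the registered capacity is 250 units, under the 260 units limit. But applying paragraphs (f)–(k): (f) operates against (b): the reportable unit count is 101, under the 110 limit. (g) applies (the coverage ratio is 32%, meeting the 31% threshold), but is displaced by (h): (h) is engaged — a home-based business operates on the lot. (i) would limit (h) — a current Category C Approval is held — but (j) sets (i) aside: (j) operates against (i): the lot is in a historic district. (k), which would lift (j), is not engaged — the baseline figure is 565, short of 624. Exception (b) does not apply.
Exception (c) does not apply: aggregate throughput is 150 units, not less than 140 units.
Exception (d): the setback is at least 3 m on every side; the structure's height is 10 ft, less than the 11 ft limit; a current Annual Clearance is held — every condition holds. But applying paragraph (l): (l) operates against (d): a current Tier 4 Declaration is held. So (d) is unavailable.
Exception (e) fails — the Annual Certificate is not current.
Every exception is unavailable, so the rule governs.

Yes — Nadia must obtain a building permit.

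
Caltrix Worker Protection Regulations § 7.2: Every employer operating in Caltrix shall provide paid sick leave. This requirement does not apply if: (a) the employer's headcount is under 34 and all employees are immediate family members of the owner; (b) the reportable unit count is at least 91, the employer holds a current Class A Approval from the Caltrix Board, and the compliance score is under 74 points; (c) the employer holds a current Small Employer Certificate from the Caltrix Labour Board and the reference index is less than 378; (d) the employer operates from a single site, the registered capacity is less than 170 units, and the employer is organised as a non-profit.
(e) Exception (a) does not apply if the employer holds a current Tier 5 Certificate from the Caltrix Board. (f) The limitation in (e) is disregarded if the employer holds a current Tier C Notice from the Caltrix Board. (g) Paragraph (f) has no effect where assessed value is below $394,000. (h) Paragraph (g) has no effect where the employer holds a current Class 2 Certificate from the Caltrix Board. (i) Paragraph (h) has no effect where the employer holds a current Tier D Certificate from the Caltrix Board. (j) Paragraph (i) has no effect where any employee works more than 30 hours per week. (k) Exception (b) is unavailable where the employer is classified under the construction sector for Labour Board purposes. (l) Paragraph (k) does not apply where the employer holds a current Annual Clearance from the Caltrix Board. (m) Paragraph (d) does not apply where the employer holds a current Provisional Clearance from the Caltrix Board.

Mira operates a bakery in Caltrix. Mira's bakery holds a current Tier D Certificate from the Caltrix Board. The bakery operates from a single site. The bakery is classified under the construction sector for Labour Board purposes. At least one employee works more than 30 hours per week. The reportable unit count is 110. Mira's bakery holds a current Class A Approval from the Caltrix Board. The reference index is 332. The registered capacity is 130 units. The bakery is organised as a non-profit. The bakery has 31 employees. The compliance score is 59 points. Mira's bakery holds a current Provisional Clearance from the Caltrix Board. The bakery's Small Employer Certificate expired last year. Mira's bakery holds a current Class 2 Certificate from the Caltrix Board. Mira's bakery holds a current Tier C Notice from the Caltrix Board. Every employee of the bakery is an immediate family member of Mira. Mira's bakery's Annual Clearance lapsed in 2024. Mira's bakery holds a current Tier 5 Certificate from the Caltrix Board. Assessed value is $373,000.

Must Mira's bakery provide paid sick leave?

Exception (a) is satisfied on its face — the employer's headcount is 31, under the 34 limit; every employee is an immediate family member. Considering the limiting provisions: (e) applies (a current Tier 5 Certificate is held), but is itself disapplied by (f): (f) operates against (e): a current Tier C Notice is held. (g) operates (assessed value is $373,000, below the $394,000 limit), but is displaced by (h): (h) operates against (g): a current Class 2 Certificate is held. (i) applies (a current Tier D Certificate is held), but yields to (j): (j) operates against (i): at least one employee exceeds 30 hours/week. Exception (a) stands.
Exception (b)'s conditions are all satisfied: the reportable unit count is 110, meeting the 91 threshold; a current Class A Approval is held; the compliance score is 59 points, under the 74 points limit. But: (k) operates against (b): the bakery is classified under the construction sector. (l), which would lift (k), does not operate here — the Annual Clearance is not current. (b) is therefore removed.
Exception (c) does not apply: the Small Employer Certificate has expired.
Exception (d) is satisfied on its face — the employer operates from a single site; the registered capacity is 130 units, less than the 170 units limit; the employer is a non-profit. But: (m) operates against (d): a current Provisional Clearance is held. Exception (d) does not apply.

No — exception (a) applies; Mira's bakery is not required to provide paid sick leave.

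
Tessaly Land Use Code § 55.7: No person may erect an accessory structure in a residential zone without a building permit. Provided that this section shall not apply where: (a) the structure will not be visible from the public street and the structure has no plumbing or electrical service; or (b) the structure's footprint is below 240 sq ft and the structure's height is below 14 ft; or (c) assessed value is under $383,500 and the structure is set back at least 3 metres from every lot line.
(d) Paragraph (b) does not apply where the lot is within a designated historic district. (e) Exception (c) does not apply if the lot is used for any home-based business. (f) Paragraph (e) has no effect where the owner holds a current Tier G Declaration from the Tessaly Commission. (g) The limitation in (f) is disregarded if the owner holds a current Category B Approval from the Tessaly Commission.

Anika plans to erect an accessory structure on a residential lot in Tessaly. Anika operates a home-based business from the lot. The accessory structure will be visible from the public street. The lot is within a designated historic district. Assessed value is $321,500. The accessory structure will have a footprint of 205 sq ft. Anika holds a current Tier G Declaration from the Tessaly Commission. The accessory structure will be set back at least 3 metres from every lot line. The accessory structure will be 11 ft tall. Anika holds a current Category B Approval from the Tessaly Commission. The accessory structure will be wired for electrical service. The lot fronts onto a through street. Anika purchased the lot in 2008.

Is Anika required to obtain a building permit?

Yes — Anika must obtain a building permit.

Exception (a) requires that the structure will not be visible from the public street; but the structure will be visible from the street, so (a) is unavailable.
All of (b)'s requirements are met (the structure's footprint is 205 sq ft, below the 240 sq ft limit; the structure's height is 11 ft, below the 14 ft limit). But: (d) is engaged — the lot is in a historic district. Exception (b) does not apply.
All of (c)'s requirements are met (assessed value is $321,500, under the $383,500 limit; the setback is at least 3 m on every side). However, paragraphs (e)–(g) must be considered: (e) operates — a home-based business operates on the lot. (f) would limit (e) — a current Tier G Declaration is held — but (g) sets (f) aside: (g) operates against (f): a current Category B Approval is held. Exception (c) does not apply.
No exception is made out. Anika falls within the general rule.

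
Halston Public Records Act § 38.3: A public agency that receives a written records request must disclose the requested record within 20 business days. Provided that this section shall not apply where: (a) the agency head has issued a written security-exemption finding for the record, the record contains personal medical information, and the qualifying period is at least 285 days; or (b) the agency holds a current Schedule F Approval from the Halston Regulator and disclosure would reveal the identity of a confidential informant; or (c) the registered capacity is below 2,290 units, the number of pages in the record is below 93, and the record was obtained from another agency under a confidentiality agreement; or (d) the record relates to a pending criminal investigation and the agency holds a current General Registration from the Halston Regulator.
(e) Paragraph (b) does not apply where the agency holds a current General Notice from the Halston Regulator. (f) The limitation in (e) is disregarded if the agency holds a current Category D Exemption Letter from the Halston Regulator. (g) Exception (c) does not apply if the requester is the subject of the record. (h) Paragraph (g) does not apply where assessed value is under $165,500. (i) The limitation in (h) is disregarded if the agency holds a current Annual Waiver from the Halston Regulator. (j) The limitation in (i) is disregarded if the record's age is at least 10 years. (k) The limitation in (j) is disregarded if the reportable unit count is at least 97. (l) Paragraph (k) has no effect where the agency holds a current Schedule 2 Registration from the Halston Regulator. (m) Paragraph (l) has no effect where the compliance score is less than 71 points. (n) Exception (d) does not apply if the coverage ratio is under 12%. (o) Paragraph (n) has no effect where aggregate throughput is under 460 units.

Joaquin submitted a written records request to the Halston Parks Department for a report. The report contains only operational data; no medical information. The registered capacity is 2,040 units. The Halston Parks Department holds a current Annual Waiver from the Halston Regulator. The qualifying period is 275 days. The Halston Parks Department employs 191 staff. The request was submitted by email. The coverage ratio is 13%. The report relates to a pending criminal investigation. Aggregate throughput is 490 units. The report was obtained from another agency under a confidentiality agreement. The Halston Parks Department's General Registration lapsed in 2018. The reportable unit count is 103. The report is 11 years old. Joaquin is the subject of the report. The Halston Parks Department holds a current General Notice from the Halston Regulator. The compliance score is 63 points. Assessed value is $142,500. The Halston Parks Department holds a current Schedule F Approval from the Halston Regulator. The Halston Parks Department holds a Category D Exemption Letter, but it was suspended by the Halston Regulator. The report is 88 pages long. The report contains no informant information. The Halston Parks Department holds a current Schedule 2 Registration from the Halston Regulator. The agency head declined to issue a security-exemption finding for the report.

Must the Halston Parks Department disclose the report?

Exception (a) does not apply: the agency head declined to issue a security-exemption finding.
Exception (b) does not apply: the report contains no informant information.
Exception (c)'s conditions are all satisfied: the registered capacity is 2,040 units, below the 2,290 units limit; the number of pages in the record is 88, below the 93 limit; the report was obtained under a confidentiality agreement. However, paragraphs (g)–(m) must be considered: (g) is engaged — Joaquin is the subject of the report. (h) would limit (g) — assessed value is $142,500, under the $165,500 limit — but (i) sets (h) aside: (i) operates against (h): a current Annual Waiver is held. (j) would limit (i) — the record's age is 11 years, meeting the 10 years threshold — but (k) sets (j) aside: (k) is triggered — the reportable unit count is 103, meeting the 97 threshold. (l) is triggered (a current Schedule 2 Registration is held), but is set aside by (m): (m) operates against (l): the compliance score is 63 points, less than the 71 points limit. Exception (c) does not apply.
Exception (d) requires that the agency holds a current General Registration from the Halston Regulator; but the General Registration is not current, so (d) is unavailable.
None of the exceptions is available; § 38.3 applies in full.

Yes — the Halston Parks Department must disclose the report.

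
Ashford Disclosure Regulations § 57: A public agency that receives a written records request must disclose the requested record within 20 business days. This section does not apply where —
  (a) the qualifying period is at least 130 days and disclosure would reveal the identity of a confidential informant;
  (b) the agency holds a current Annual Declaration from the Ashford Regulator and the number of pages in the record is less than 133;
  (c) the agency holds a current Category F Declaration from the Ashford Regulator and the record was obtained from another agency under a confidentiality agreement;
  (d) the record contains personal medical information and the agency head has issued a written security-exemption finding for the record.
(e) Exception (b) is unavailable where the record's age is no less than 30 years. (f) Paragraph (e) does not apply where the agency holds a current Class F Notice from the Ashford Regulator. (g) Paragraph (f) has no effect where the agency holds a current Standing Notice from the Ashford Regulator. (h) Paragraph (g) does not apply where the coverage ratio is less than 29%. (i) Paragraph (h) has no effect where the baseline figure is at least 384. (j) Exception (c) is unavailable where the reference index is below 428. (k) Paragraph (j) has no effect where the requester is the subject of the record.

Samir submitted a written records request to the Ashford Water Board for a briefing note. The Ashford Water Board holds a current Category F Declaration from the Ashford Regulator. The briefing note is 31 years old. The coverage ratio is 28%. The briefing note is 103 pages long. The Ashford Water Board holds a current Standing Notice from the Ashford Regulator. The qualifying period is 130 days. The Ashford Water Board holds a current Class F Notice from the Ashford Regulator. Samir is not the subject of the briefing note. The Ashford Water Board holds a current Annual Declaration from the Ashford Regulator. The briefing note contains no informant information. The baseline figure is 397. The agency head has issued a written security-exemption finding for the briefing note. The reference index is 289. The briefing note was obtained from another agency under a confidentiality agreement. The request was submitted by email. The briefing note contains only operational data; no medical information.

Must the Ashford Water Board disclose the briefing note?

Yes — the Ashford Water Board must disclose the briefing note.

Exception (a) requires that disclosure would reveal the identity of a confidential informant; but the briefing note contains no informant information, so (a) is unavailable.
Exception (b): a current Annual Declaration is held; the number of pages in the record is 103, less than the 133 limit — every condition holds. But: (e) operates against (b): the record's age is 31 years, meeting the 30 years threshold. (f) would limit (e) — a current Class F Notice is held — but (g) sets (f) aside: (g) operates against (f): a current Standing Notice is held. (h) is triggered (the coverage ratio is 28%, less than the 29% limit), but is itself disapplied by (i): (i) operates against (h): the baseline figure is 397, meeting the 384 threshold. (b) is therefore removed.
Exception (c)'s conditions are all satisfied: a current Category F Declaration is held; the briefing note was obtained under a confidentiality agreement. Turning to paragraphs (j)–(k): (j) operates against (c): the reference index is 289, below the 428 limit. (k) is inapplicable (Samir is not the subject of the briefing note), so (j) stands. So (c) is unavailable.
Exception (d) fails — the briefing note contains only operational data.
None of the exceptions is available; § 57 applies in full.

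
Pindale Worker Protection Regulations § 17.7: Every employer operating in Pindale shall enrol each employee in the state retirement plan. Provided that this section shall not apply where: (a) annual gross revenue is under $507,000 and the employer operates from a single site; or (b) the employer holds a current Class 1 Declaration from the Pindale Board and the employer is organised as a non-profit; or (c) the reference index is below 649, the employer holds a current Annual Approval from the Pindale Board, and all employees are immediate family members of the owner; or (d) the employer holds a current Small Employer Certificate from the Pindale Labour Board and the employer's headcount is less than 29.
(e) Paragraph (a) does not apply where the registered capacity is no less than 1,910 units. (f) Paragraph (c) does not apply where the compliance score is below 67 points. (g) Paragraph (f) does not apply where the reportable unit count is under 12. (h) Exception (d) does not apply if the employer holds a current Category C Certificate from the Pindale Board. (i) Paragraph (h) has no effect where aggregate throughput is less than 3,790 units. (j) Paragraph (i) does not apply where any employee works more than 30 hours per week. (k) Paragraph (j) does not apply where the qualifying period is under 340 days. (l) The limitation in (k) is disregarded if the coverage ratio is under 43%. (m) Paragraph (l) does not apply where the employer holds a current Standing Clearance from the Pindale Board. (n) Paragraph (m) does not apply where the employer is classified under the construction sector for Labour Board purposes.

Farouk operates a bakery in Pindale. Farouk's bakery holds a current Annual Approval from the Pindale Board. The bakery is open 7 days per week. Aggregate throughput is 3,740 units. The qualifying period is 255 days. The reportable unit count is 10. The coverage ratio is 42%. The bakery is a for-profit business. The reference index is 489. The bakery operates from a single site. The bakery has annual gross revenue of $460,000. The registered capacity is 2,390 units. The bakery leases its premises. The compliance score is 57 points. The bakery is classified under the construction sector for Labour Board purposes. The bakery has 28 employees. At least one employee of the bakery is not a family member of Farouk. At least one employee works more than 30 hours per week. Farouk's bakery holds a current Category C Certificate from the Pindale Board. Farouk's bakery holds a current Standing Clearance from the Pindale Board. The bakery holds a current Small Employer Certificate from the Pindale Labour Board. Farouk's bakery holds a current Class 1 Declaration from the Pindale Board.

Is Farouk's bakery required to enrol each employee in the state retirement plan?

Yes — Farouk's bakery must enrol each employee in the state retirement plan.

Exception (a)'s conditions are all satisfied: annual gross revenue is $460,000, under the $507,000 limit; the employer operates from a single site. Turning to paragraph (e): (e) operates against (a): the registered capacity is 2,390 units, meeting the 1,910 units threshold. So (a) is unavailable.
Exception (b) fails — the employer is for-profit.
Exception (c) fails — at least one employee is not a family member.
Exception (d)'s conditions are all satisfied: a current Small Employer Certificate is held; the employer's headcount is 28, less than the 29 limit. But: (h) applies — a current Category C Certificate is held. (i) applies (aggregate throughput is 3,740 units, less than the 3,790 units limit), but is set aside by (j): (j) operates against (i): at least one employee exceeds 30 hours/week. (k) would limit (j) — the qualifying period is 255 days, under the 340 days limit — but (l) sets (k) aside: (l) operates against (k): the coverage ratio is 42%, under the 43% limit. (m) operates (a current Standing Clearance is held), but is displaced by (n): (n) applies — the bakery is classified under the construction sector. So (d) is unavailable.
None of the exceptions is available; § 17.7 applies in full.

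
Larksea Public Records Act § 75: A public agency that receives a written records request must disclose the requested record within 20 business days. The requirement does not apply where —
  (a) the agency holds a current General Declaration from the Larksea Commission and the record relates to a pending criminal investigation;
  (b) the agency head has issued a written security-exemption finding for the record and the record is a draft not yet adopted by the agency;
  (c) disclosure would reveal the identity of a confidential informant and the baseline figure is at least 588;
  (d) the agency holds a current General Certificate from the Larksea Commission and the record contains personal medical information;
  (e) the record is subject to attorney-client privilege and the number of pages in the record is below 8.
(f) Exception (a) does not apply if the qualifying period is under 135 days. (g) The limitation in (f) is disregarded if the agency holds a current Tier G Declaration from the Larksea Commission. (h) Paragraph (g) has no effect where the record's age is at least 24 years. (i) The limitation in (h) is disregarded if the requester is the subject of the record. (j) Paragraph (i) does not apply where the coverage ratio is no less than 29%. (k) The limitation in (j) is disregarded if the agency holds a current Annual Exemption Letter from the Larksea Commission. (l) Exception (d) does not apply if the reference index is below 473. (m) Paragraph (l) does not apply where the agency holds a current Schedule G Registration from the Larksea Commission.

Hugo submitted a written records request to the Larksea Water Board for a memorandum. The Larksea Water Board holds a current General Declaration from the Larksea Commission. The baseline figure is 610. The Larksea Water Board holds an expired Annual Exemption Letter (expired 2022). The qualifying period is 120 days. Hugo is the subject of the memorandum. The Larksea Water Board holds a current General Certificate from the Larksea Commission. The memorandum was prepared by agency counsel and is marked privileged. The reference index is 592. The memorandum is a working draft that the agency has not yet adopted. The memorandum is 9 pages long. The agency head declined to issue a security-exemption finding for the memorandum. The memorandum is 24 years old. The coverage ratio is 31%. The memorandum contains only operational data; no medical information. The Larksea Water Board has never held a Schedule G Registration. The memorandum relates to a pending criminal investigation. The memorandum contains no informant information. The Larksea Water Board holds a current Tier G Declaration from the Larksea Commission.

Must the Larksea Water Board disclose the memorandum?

Yes — the Larksea Water Board must disclose the memorandum.

Exception (a)'s conditions are all satisfied: a current General Declaration is held; the memorandum relates to a pending investigation. However, paragraphs (f)–(k) must be considered: (f) operates against (a): the qualifying period is 120 days, under the 135 days limit. (g) is engaged (a current Tier G Declaration is held), but is set aside by (h): (h) operates — the record's age is 24 years, meeting the 24 years threshold. (i) would limit (h) — Hugo is the subject of the memorandum — but (j) sets (i) aside: (j) operates against (i): the coverage ratio is 31%, meeting the 29% threshold. (k) does not operate here (the Annual Exemption Letter is not current), so (j) stands. So (a) is unavailable.
Exception (b) does not apply: the agency head declined to issue a security-exemption finding.
Exception (c) requires that disclosure would reveal the identity of a confidential informant; but the memorandum contains no informant information, so (c) is unavailable.
Exception (d) requires that the record contains personal medical information; but the memorandum contains only operational data, so (d) is unavailable.
Exception (e) does not apply: the number of pages in the record is 9, not below 8.
Every exception is unavailable, so the rule governs.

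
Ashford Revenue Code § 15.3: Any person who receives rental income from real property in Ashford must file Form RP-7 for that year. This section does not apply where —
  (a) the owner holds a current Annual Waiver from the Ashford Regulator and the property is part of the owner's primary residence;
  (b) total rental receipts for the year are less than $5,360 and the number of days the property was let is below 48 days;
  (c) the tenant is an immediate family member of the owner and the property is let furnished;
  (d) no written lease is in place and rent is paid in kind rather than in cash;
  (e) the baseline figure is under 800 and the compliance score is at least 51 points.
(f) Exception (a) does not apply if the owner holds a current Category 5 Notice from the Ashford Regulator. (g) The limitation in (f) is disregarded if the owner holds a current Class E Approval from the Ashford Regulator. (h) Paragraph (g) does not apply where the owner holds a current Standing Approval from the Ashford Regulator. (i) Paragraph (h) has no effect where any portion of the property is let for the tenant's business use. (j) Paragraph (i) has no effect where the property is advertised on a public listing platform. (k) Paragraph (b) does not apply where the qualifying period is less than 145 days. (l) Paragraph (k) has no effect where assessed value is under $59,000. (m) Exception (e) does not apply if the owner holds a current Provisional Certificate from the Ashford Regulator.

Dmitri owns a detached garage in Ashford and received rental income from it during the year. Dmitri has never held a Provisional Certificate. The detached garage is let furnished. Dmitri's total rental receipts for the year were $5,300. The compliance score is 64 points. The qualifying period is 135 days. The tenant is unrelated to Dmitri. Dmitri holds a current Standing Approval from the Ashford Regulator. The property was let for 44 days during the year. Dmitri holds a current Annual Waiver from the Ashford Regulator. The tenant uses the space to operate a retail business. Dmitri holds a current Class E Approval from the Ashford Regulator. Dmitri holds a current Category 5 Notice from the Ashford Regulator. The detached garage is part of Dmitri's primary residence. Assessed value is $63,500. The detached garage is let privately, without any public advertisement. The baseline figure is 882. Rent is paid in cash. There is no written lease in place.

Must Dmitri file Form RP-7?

Exception (a) is satisfied on its face — a current Annual Waiver is held; the detached garage is part of the primary residence. Considering the limiting provisions: (f) would limit (a) — a current Category 5 Notice is held — but (g) sets (f) aside: (g) operates against (f): a current Class E Approval is held. (h) would limit (g) — a current Standing Approval is held — but (i) sets (h) aside: (i) is triggered — the space is let for business use. (j), which would lift (i), is not engaged — the property is let privately without advertisement. So (a) applies.
Exception (b)'s conditions are all satisfied: total rental receipts for the year are $5,300, less than the $5,360 limit; the number of days the property was let is 44 days, below the 48 days limit. Turning to paragraphs (k)–(l): (k) operates against (b): the qualifying period is 135 days, less than the 145 days limit. (l) is not triggered (assessed value is $63,500, not under $59,000), so (k) stands. Exception (b) does not apply.
Exception (c) requires that the tenant is an immediate family member of the owner; but the tenant is unrelated to the owner, so (c) is unavailable.
Exception (d) requires that rent is paid in kind rather than in cash; but rent is paid in cash, so (d) is unavailable.
Exception (e) does not apply: the baseline figure is 882, not under 800.

No — exception (a) applies; Dmitri is not required to file Form RP-7.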